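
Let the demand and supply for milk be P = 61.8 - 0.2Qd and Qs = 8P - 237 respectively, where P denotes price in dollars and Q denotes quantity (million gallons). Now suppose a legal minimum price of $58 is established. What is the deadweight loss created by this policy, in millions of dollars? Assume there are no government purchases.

1040

Rearranging demand gives Qd = 309 - 5P. Setting quantity demanded equal to quantity supplied, 309 - 5P = 8P - 237, gives P* = 42 and Q* = 99.
Because the floor (58) lies above the market-clearing price, it is binding.
At P = 58: Qd = 309 - 5·58 = 19 and Qs = 8·58 - 237 = 227.
Quantity traded falls to 19. At Q = 19 the demand price is (309 - 19)/5 = 58 and the supply price is (237 + 19)/8 = 32.
Deadweight loss = ½ · (58 - 32) · (99 - 19) = ½ · 26 · 80 = 1040.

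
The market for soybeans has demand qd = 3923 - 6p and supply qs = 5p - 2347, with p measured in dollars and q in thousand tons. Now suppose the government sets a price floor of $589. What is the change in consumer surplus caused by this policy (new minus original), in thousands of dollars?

-8474

Equilibrium: 3923 - 6p = 5p - 2347, so 6270 = 11p and p* = 570, q* = 503.
Because the floor (589) lies above the market-clearing price, it is binding.
At p = 589: qd = 3923 - 6·589 = 389 and qs = 5·589 - 2347 = 598.
Consumer surplus without the control is ½ · (3923/6 - 570) · 503 = 253009/12.
With the floor, consumers buy 389 units at 589, so CS = ½ · (3923/6 - 589) · 389 = 151321/12.
Change in consumer surplus = 151321/12 - 253009/12 = -8474.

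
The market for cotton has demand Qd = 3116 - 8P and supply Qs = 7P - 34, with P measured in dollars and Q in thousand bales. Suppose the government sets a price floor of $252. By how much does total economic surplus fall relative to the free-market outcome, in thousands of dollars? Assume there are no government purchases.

15120

In a free market, 3116 - 8P = 7P - 34 gives the equilibrium P* = 210, Q* = 1436.
Because the floor (252) lies above the market-clearing price, it is binding.
At P = 252: Qd = 3116 - 8·252 = 1100 and Qs = 7·252 - 34 = 1730.
Quantity traded falls to 1100. At Q = 1100 the demand price is (3116 - 1100)/8 = 252 and the supply price is (34 + 1100)/7 = 162.
Deadweight loss = ½ · (252 - 162) · (1436 - 1100) = ½ · 90 · 336 = 15120.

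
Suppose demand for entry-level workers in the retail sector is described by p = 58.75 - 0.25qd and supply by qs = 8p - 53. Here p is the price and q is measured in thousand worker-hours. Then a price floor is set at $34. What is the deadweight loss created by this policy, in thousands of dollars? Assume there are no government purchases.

Rearranging demand gives qd = 235 - 4p. Setting quantity demanded equal to quantity supplied, 235 - 4p = 8p - 53, gives p* = 24 and q* = 139.
Since 34 > 24, the floor is binding.
At p = 34: qd = 235 - 4·34 = 99 and qs = 8·34 - 53 = 219.
Quantity traded falls to 99. At q = 99 the demand price is (235 - 99)/4 = 34 and the supply price is (53 + 99)/8 = 19.
Deadweight loss = ½ · (34 - 19) · (139 - 99) = ½ · 15 · 40 = 300.

300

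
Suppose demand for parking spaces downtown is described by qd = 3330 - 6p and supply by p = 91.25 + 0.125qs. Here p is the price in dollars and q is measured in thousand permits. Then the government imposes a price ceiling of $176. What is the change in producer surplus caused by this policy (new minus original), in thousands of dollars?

Rearranging supply gives qs = 8p - 730. Equilibrium: 3330 - 6p = 8p - 730, so 4060 = 14p and p* = 290, q* = 1590.
The ceiling of 176 is below the equilibrium price 290, so it binds.
At p = 176: qd = 3330 - 6·176 = 2274 and qs = 8·176 - 730 = 678.
Producer surplus without the control is ½ · (290 - 91.25) · 1590 = 158006.25.
With the ceiling, producers sell 678 units at 176, so PS = ½ · (176 - 91.25) · 678 = 28730.25.
Change in producer surplus = 28730.25 - 158006.25 = -129276.

-129276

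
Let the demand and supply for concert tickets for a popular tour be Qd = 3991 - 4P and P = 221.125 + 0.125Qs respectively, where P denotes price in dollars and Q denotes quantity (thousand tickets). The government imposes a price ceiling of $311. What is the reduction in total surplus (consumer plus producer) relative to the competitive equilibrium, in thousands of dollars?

342732

Rearranging supply gives Qs = 8P - 1769. In a free market, 3991 - 4P = 8P - 1769 gives the equilibrium P* = 480, Q* = 2071.
Because the ceiling (311) lies below the market-clearing price, it is binding.
At P = 311: Qd = 3991 - 4·311 = 2747 and Qs = 8·311 - 1769 = 719.
Quantity traded falls to 719. At Q = 719 the demand price is (3991 - 719)/4 = 818 and the supply price is (1769 + 719)/8 = 311.
Deadweight loss = ½ · (818 - 311) · (2071 - 719) = ½ · 507 · 1352 = 342732.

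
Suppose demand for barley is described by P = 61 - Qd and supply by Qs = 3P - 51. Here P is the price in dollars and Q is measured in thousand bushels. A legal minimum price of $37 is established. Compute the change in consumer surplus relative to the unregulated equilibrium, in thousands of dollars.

Rearranging demand gives Qd = 61 - P. Equilibrium: 61 - P = 3P - 51, so 112 = 4P and P* = 28, Q* = 33.
The floor of 37 is above the equilibrium price 28, so it binds.
At P = 37: Qd = 61 - 37 = 24 and Qs = 3·37 - 51 = 60.
Consumer surplus without the control is ½ · (61 - 28) · 33 = 544.5.
With the floor, consumers buy 24 units at 37, so CS = ½ · (61 - 37) · 24 = 288.
Change in consumer surplus = 288 - 544.5 = -256.5.

-256.5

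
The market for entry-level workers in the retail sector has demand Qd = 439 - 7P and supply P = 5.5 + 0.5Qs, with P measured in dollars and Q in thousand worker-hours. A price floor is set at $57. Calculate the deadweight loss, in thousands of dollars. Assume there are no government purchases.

Rearranging supply gives Qs = 2P - 11. In a free market, 439 - 7P = 2P - 11 gives the equilibrium P* = 50, Q* = 89.
Because the floor (57) lies above the market-clearing price, it is binding.
At P = 57: Qd = 439 - 7·57 = 40 and Qs = 2·57 - 11 = 103.
Quantity traded falls to 40. At Q = 40 the demand price is (439 - 40)/7 = 57 and the supply price is (11 + 40)/2 = 25.5.
Deadweight loss = ½ · (57 - 25.5) · (89 - 40) = ½ · 31.5 · 49 = 771.75.

771.75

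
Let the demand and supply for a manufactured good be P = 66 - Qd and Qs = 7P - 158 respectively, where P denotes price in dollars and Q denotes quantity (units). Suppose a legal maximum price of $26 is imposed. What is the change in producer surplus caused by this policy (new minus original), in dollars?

Rearranging demand gives Qd = 66 - P. Without the control the market clears where 66 - P = 7P - 158, i.e. P* = 28 and Q* = 38.
Because the ceiling (26) lies below the market-clearing price, it is binding.
At P = 26: Qd = 66 - 26 = 40 and Qs = 7·26 - 158 = 24.
Producer surplus without the control is ½ · (28 - 158/7) · 38 = 722/7.
With the ceiling, producers sell 24 units at 26, so PS = ½ · (26 - 158/7) · 24 = 288/7.
Change in producer surplus = 288/7 - 722/7 = -62.

-62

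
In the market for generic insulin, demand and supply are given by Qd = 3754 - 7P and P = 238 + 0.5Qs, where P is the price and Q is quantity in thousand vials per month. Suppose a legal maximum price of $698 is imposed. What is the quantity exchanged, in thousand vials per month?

Rearranging supply gives Qs = 2P - 476. Equilibrium: 3754 - 7P = 2P - 476, so 4230 = 9P and P* = 470, Q* = 464.
Since 698 is above P* = 470, the ceiling does not bind and the free-market outcome prevails.

464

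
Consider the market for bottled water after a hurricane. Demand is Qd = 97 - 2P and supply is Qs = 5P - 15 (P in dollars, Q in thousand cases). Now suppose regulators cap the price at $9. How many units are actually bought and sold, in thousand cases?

Setting quantity demanded equal to quantity supplied, 97 - 2P = 5P - 15, gives P* = 16 and Q* = 65.
Since 9 < 16, the ceiling is binding.
At P = 9: Qd = 97 - 2·9 = 79 and Qs = 5·9 - 15 = 30.
The quantity actually transacted is the short side, supply: 30.

30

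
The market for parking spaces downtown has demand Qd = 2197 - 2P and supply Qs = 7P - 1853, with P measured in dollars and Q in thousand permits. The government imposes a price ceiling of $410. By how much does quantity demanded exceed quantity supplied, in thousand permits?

Without the control the market clears where 2197 - 2P = 7P - 1853, i.e. P* = 450 and Q* = 1297.
Because the ceiling (410) lies below the market-clearing price, it is binding.
At P = 410: Qd = 2197 - 2·410 = 1377 and Qs = 7·410 - 1853 = 1017.
Shortage = Qd - Qs = 1377 - 1017 = 360.

360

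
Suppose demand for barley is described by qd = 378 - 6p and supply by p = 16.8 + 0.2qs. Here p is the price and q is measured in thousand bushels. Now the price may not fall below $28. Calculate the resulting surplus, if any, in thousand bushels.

0

Rearranging supply gives qs = 5p - 84. Equilibrium: 378 - 6p = 5p - 84, so 462 = 11p and p* = 42, q* = 126.
The floor of 28 is below the equilibrium price 42, so it is not binding; the market clears at p* = 42, q* = 126.
Since the control does not bind, there is no surplus.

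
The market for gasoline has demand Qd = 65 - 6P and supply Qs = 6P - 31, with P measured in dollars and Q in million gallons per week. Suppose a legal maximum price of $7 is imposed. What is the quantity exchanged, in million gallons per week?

Equilibrium: 65 - 6P = 6P - 31, so 96 = 12P and P* = 8, Q* = 17.
The ceiling of 7 is below the equilibrium price 8, so it binds.
At P = 7: Qd = 65 - 6·7 = 23 and Qs = 6·7 - 31 = 11.
The quantity actually transacted is the short side, supply: 11.

11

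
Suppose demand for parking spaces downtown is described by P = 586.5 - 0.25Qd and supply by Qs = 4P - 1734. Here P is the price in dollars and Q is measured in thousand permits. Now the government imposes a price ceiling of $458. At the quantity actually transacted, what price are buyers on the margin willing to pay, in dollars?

Rearranging demand gives Qd = 2346 - 4P. In a free market, 2346 - 4P = 4P - 1734 gives the equilibrium P* = 510, Q* = 306.
Because the ceiling (458) lies below the market-clearing price, it is binding.
At P = 458: Qd = 2346 - 4·458 = 514 and Qs = 4·458 - 1734 = 98.
Only 98 units reach the market. On the demand curve, the marginal buyer's willingness to pay at Q = 98 is (2346 - 98)/4 = 562.

562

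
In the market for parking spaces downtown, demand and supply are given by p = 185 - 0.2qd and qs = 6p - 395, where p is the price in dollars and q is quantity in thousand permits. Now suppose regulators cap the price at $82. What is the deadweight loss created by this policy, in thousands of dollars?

Rearranging demand gives qd = 925 - 5p. Equilibrium: 925 - 5p = 6p - 395, so 1320 = 11p and p* = 120, q* = 325.
The ceiling of 82 is below the equilibrium price 120, so it binds.
At p = 82: qd = 925 - 5·82 = 515 and qs = 6·82 - 395 = 97.
Quantity traded falls to 97. At q = 97 the demand price is (925 - 97)/5 = 165.6 and the supply price is (395 + 97)/6 = 82.
Deadweight loss = ½ · (165.6 - 82) · (325 - 97) = ½ · 83.6 · 228 = 9530.4.

9530.4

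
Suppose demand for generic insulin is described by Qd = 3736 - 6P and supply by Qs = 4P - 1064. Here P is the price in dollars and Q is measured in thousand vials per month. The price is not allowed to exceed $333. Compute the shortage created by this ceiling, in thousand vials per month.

Equilibrium: 3736 - 6P = 4P - 1064, so 4800 = 10P and P* = 480, Q* = 856.
Since 333 < 480, the ceiling is binding.
At P = 333: Qd = 3736 - 6·333 = 1738 and Qs = 4·333 - 1064 = 268.
Shortage = Qd - Qs = 1738 - 268 = 1470.

1470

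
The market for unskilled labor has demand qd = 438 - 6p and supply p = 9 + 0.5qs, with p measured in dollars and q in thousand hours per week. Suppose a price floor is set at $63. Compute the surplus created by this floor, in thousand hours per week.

48

Rearranging supply gives qs = 2p - 18. In a free market, 438 - 6p = 2p - 18 gives the equilibrium p* = 57, q* = 96.
Since 63 > 57, the floor is binding.
At p = 63: qd = 438 - 6·63 = 60 and qs = 2·63 - 18 = 108.
Surplus = qs - qd = 108 - 60 = 48.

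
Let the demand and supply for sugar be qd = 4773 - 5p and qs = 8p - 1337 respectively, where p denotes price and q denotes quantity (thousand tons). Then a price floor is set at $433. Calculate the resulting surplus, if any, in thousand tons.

0

Equilibrium: 4773 - 5p = 8p - 1337, so 6110 = 13p and p* = 470, q* = 2423.
The floor of 433 is below the equilibrium price 470, so it is not binding; the market clears at p* = 470, q* = 2423.
Since the control does not bind, there is no surplus.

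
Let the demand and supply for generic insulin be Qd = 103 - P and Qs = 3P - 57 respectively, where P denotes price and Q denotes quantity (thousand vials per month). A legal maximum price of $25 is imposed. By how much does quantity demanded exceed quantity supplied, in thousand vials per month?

60

Equilibrium: 103 - P = 3P - 57, so 160 = 4P and P* = 40, Q* = 63.
Because the ceiling (25) lies below the market-clearing price, it is binding.
At P = 25: Qd = 103 - 25 = 78 and Qs = 3·25 - 57 = 18.
Shortage = Qd - Qs = 78 - 18 = 60.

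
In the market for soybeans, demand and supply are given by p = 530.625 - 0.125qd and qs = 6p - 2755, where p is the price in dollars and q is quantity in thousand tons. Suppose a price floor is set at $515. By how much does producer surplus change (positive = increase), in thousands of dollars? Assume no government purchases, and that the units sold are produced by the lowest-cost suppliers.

Rearranging demand gives qd = 4245 - 8p. Without the control the market clears where 4245 - 8p = 6p - 2755, i.e. p* = 500 and q* = 245.
Since 515 > 500, the floor is binding.
At p = 515: qd = 4245 - 8·515 = 125 and qs = 6·515 - 2755 = 335.
Producer surplus without the control is ½ · (500 - 2755/6) · 245 = 60025/12.
With the floor, 125 units are sold at 515. The supply price at q = 125 is 480, so PS = ½ · [(515 - 2755/6) + (515 - 480)] · 125 = 68125/12.
Change in producer surplus = 68125/12 - 60025/12 = 675.

675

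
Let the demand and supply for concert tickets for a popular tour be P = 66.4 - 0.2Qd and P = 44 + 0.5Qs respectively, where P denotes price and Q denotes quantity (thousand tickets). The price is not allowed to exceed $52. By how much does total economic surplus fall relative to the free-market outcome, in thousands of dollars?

89.6

Rearranging demand gives Qd = 332 - 5P; rearranging supply gives Qs = 2P - 88. Equilibrium: 332 - 5P = 2P - 88, so 420 = 7P and P* = 60, Q* = 32.
Since 52 < 60, the ceiling is binding.
At P = 52: Qd = 332 - 5·52 = 72 and Qs = 2·52 - 88 = 16.
Quantity traded falls to 16. At Q = 16 the demand price is (332 - 16)/5 = 63.2 and the supply price is (88 + 16)/2 = 52.
Deadweight loss = ½ · (63.2 - 52) · (32 - 16) = ½ · 11.2 · 16 = 89.6.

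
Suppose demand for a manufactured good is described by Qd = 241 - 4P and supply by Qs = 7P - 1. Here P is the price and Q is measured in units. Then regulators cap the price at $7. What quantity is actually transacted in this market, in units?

48

Without the control the market clears where 241 - 4P = 7P - 1, i.e. P* = 22 and Q* = 153.
Because the ceiling (7) lies below the market-clearing price, it is binding.
At P = 7: Qd = 241 - 4·7 = 213 and Qs = 7·7 - 1 = 48.
The quantity actually transacted is the short side, supply: 48.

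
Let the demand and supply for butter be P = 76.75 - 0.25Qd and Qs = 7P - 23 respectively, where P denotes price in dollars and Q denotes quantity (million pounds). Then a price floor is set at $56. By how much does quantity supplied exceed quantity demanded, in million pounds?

Rearranging demand gives Qd = 307 - 4P. In a free market, 307 - 4P = 7P - 23 gives the equilibrium P* = 30, Q* = 187.
Because the floor (56) lies above the market-clearing price, it is binding.
At P = 56: Qd = 307 - 4·56 = 83 and Qs = 7·56 - 23 = 369.
Surplus = Qs - Qd = 369 - 83 = 286.

286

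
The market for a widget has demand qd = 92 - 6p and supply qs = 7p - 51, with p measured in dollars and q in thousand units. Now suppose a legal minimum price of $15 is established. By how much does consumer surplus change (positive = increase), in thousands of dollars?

-56

Without the control the market clears where 92 - 6p = 7p - 51, i.e. p* = 11 and q* = 26.
Because the floor (15) lies above the market-clearing price, it is binding.
At p = 15: qd = 92 - 6·15 = 2 and qs = 7·15 - 51 = 54.
Consumer surplus without the control is ½ · (46/3 - 11) · 26 = 169/3.
With the floor, consumers buy 2 units at 15, so CS = ½ · (46/3 - 15) · 2 = 1/3.
Change in consumer surplus = 1/3 - 169/3 = -56.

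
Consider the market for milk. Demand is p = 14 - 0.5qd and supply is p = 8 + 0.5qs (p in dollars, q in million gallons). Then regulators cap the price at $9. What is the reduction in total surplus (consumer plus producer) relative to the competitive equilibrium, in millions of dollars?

Rearranging demand gives qd = 28 - 2p; rearranging supply gives qs = 2p - 16. Setting quantity demanded equal to quantity supplied, 28 - 2p = 2p - 16, gives p* = 11 and q* = 6.
Because the ceiling (9) lies below the market-clearing price, it is binding.
At p = 9: qd = 28 - 2·9 = 10 and qs = 2·9 - 16 = 2.
Quantity traded falls to 2. At q = 2 the demand price is (28 - 2)/2 = 13 and the supply price is (16 + 2)/2 = 9.
Deadweight loss = ½ · (13 - 9) · (6 - 2) = ½ · 4 · 4 = 8.

8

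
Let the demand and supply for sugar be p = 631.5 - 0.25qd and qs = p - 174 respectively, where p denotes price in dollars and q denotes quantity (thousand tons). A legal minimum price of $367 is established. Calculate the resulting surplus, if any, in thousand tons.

0

Rearranging demand gives qd = 2526 - 4p. In a free market, 2526 - 4p = p - 174 gives the equilibrium p* = 540, q* = 366.
The floor of 367 is below the equilibrium price 540, so it is not binding; the market clears at p* = 540, q* = 366.
Since the control does not bind, there is no surplus.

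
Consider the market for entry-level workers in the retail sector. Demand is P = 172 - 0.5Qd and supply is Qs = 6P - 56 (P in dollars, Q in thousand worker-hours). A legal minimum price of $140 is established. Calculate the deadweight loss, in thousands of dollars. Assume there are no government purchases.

Rearranging demand gives Qd = 344 - 2P. In a free market, 344 - 2P = 6P - 56 gives the equilibrium P* = 50, Q* = 244.
The floor of 140 is above the equilibrium price 50, so it binds.
At P = 140: Qd = 344 - 2·140 = 64 and Qs = 6·140 - 56 = 784.
Quantity traded falls to 64. At Q = 64 the demand price is (344 - 64)/2 = 140 and the supply price is (56 + 64)/6 = 20.
Deadweight loss = ½ · (140 - 20) · (244 - 64) = ½ · 120 · 180 = 10800.

10800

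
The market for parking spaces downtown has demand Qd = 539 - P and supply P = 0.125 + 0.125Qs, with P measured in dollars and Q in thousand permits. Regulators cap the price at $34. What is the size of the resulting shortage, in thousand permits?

234

Rearranging supply gives Qs = 8P - 1. Without the control the market clears where 539 - P = 8P - 1, i.e. P* = 60 and Q* = 479.
Because the ceiling (34) lies below the market-clearing price, it is binding.
At P = 34: Qd = 539 - 34 = 505 and Qs = 8·34 - 1 = 271.
Shortage = Qd - Qs = 505 - 271 = 234.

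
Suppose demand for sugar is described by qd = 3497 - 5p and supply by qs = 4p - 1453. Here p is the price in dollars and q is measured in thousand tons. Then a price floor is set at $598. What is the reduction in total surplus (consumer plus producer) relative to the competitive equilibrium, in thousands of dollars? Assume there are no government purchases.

Without the control the market clears where 3497 - 5p = 4p - 1453, i.e. p* = 550 and q* = 747.
Because the floor (598) lies above the market-clearing price, it is binding.
At p = 598: qd = 3497 - 5·598 = 507 and qs = 4·598 - 1453 = 939.
Quantity traded falls to 507. At q = 507 the demand price is (3497 - 507)/5 = 598 and the supply price is (1453 + 507)/4 = 490.
Deadweight loss = ½ · (598 - 490) · (747 - 507) = ½ · 108 · 240 = 12960.

12960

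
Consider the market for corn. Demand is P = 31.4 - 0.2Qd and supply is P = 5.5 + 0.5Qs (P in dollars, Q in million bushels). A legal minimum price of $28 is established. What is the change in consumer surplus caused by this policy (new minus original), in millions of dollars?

-108

Rearranging demand gives Qd = 157 - 5P; rearranging supply gives Qs = 2P - 11. Setting quantity demanded equal to quantity supplied, 157 - 5P = 2P - 11, gives P* = 24 and Q* = 37.
Since 28 > 24, the floor is binding.
At P = 28: Qd = 157 - 5·28 = 17 and Qs = 2·28 - 11 = 45.
Consumer surplus without the control is ½ · (31.4 - 24) · 37 = 136.9.
With the floor, consumers buy 17 units at 28, so CS = ½ · (31.4 - 28) · 17 = 28.9.
Change in consumer surplus = 28.9 - 136.9 = -108.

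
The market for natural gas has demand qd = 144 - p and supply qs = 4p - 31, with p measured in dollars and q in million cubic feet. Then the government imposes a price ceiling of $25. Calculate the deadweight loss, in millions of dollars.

1000

Equilibrium: 144 - p = 4p - 31, so 175 = 5p and p* = 35, q* = 109.
The ceiling of 25 is below the equilibrium price 35, so it binds.
At p = 25: qd = 144 - 25 = 119 and qs = 4·25 - 31 = 69.
Quantity traded falls to 69. At q = 69 the demand price is 144 - 69 = 75 and the supply price is (31 + 69)/4 = 25.
Deadweight loss = ½ · (75 - 25) · (109 - 69) = ½ · 50 · 40 = 1000.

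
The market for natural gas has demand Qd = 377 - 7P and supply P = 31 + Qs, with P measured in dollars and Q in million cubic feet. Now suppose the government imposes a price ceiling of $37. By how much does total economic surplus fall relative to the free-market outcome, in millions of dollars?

Rearranging supply gives Qs = P - 31. Setting quantity demanded equal to quantity supplied, 377 - 7P = P - 31, gives P* = 51 and Q* = 20.
The ceiling of 37 is below the equilibrium price 51, so it binds.
At P = 37: Qd = 377 - 7·37 = 118 and Qs = 37 - 31 = 6.
Quantity traded falls to 6. At Q = 6 the demand price is (377 - 6)/7 = 53 and the supply price is 31 + 6 = 37.
Deadweight loss = ½ · (53 - 37) · (20 - 6) = ½ · 16 · 14 = 112.

112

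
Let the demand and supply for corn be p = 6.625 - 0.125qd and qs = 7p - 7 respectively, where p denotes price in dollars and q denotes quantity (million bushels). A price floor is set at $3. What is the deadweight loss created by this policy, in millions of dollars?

Rearranging demand gives qd = 53 - 8p. Setting quantity demanded equal to quantity supplied, 53 - 8p = 7p - 7, gives p* = 4 and q* = 21.
Since 3 is below p* = 4, the floor does not bind and the free-market outcome prevails.
Since the control does not bind, no trades are prevented and deadweight loss is zero.

0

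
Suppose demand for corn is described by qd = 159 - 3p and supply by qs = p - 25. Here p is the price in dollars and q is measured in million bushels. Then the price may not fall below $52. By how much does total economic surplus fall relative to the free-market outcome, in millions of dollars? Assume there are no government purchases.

In a free market, 159 - 3p = p - 25 gives the equilibrium p* = 46, q* = 21.
Because the floor (52) lies above the market-clearing price, it is binding.
At p = 52: qd = 159 - 3·52 = 3 and qs = 52 - 25 = 27.
Quantity traded falls to 3. At q = 3 the demand price is (159 - 3)/3 = 52 and the supply price is 25 + 3 = 28.
Deadweight loss = ½ · (52 - 28) · (21 - 3) = ½ · 24 · 18 = 216.

216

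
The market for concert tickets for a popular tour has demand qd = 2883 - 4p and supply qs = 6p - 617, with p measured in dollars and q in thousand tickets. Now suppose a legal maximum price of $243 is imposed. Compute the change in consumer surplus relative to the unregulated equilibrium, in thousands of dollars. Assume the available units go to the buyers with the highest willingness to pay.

Without the control the market clears where 2883 - 4p = 6p - 617, i.e. p* = 350 and q* = 1483.
Because the ceiling (243) lies below the market-clearing price, it is binding.
At p = 243: qd = 2883 - 4·243 = 1911 and qs = 6·243 - 617 = 841.
Consumer surplus without the control is ½ · (720.75 - 350) · 1483 = 274911.125.
With the ceiling, 841 units are sold at 243 (assume they go to the highest-value buyers). The demand price at q = 841 is 510.5, so CS = ½ · [(720.75 - 243) + (510.5 - 243)] · 841 = 313377.625.
Change in consumer surplus = 313377.625 - 274911.125 = 38466.5.

38466.5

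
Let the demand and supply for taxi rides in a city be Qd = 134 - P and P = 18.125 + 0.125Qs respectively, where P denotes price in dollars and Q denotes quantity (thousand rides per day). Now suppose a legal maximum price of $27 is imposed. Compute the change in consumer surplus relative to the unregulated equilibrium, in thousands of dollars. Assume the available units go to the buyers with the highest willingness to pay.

Rearranging supply gives Qs = 8P - 145. Setting quantity demanded equal to quantity supplied, 134 - P = 8P - 145, gives P* = 31 and Q* = 103.
Since 27 < 31, the ceiling is binding.
At P = 27: Qd = 134 - 27 = 107 and Qs = 8·27 - 145 = 71.
Consumer surplus without the control is ½ · (134 - 31) · 103 = 5304.5.
With the ceiling, 71 units are sold at 27 (assume they go to the highest-value buyers). The demand price at Q = 71 is 63, so CS = ½ · [(134 - 27) + (63 - 27)] · 71 = 5076.5.
Change in consumer surplus = 5076.5 - 5304.5 = -228.

-228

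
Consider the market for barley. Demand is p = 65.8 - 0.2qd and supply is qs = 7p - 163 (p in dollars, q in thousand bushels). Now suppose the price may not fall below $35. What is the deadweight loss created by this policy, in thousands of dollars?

0

Rearranging demand gives qd = 329 - 5p. Setting quantity demanded equal to quantity supplied, 329 - 5p = 7p - 163, gives p* = 41 and q* = 124.
The floor of 35 is below the equilibrium price 41, so it is not binding; the market clears at p* = 41, q* = 124.
Since the control does not bind, no trades are prevented and deadweight loss is zero.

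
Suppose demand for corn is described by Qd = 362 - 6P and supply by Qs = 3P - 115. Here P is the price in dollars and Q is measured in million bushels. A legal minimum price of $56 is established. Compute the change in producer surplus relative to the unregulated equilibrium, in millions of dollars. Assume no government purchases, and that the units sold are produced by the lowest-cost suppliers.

24

In a free market, 362 - 6P = 3P - 115 gives the equilibrium P* = 53, Q* = 44.
Since 56 > 53, the floor is binding.
At P = 56: Qd = 362 - 6·56 = 26 and Qs = 3·56 - 115 = 53.
Producer surplus without the control is ½ · (53 - 115/3) · 44 = 968/3.
With the floor, 26 units are sold at 56. The supply price at Q = 26 is 47, so PS = ½ · [(56 - 115/3) + (56 - 47)] · 26 = 1040/3.
Change in producer surplus = 1040/3 - 968/3 = 24.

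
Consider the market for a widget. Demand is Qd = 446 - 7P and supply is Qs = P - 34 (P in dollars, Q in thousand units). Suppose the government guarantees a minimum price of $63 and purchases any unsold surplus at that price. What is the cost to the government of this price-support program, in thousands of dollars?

1512

Equilibrium: 446 - 7P = P - 34, so 480 = 8P and P* = 60, Q* = 26.
Since 63 > 60, the floor is binding.
At P = 63: Qd = 446 - 7·63 = 5 and Qs = 63 - 34 = 29.
Surplus = Qs - Qd = 24.
Government expenditure = surplus × support price = 24 × 63 = 1512.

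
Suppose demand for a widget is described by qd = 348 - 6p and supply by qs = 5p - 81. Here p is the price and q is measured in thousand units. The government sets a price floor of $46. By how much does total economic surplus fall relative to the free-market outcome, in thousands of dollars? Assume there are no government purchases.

In a free market, 348 - 6p = 5p - 81 gives the equilibrium p* = 39, q* = 114.
Because the floor (46) lies above the market-clearing price, it is binding.
At p = 46: qd = 348 - 6·46 = 72 and qs = 5·46 - 81 = 149.
Quantity traded falls to 72. At q = 72 the demand price is (348 - 72)/6 = 46 and the supply price is (81 + 72)/5 = 30.6.
Deadweight loss = ½ · (46 - 30.6) · (114 - 72) = ½ · 15.4 · 42 = 323.4.

323.4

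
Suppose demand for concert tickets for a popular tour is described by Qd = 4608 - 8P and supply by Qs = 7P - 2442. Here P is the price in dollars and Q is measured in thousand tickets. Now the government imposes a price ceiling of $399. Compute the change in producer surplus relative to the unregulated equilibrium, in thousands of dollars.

-42564.5

Equilibrium: 4608 - 8P = 7P - 2442, so 7050 = 15P and P* = 470, Q* = 848.
The ceiling of 399 is below the equilibrium price 470, so it binds.
At P = 399: Qd = 4608 - 8·399 = 1416 and Qs = 7·399 - 2442 = 351.
Producer surplus without the control is ½ · (470 - 2442/7) · 848 = 359552/7.
With the ceiling, producers sell 351 units at 399, so PS = ½ · (399 - 2442/7) · 351 = 123201/14.
Change in producer surplus = 123201/14 - 359552/7 = -42564.5.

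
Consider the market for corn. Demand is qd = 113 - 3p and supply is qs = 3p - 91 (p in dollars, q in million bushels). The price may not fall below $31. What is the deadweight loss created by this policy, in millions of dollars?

In a free market, 113 - 3p = 3p - 91 gives the equilibrium p* = 34, q* = 11.
The floor of 31 is below the equilibrium price 34, so it is not binding; the market clears at p* = 34, q* = 11.
Since the control does not bind, no trades are prevented and deadweight loss is zero.

0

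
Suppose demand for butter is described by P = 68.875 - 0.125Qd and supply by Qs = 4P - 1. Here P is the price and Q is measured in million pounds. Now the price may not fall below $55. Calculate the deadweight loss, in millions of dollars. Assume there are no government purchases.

Rearranging demand gives Qd = 551 - 8P. Setting quantity demanded equal to quantity supplied, 551 - 8P = 4P - 1, gives P* = 46 and Q* = 183.
Since 55 > 46, the floor is binding.
At P = 55: Qd = 551 - 8·55 = 111 and Qs = 4·55 - 1 = 219.
Quantity traded falls to 111. At Q = 111 the demand price is (551 - 111)/8 = 55 and the supply price is (1 + 111)/4 = 28.
Deadweight loss = ½ · (55 - 28) · (183 - 111) = ½ · 27 · 72 = 972.

972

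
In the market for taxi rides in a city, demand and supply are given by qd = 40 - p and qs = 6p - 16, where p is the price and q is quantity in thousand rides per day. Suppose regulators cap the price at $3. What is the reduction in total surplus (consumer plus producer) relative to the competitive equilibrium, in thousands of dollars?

Without the control the market clears where 40 - p = 6p - 16, i.e. p* = 8 and q* = 32.
The ceiling of 3 is below the equilibrium price 8, so it binds.
At p = 3: qd = 40 - 3 = 37 and qs = 6·3 - 16 = 2.
Quantity traded falls to 2. At q = 2 the demand price is 40 - 2 = 38 and the supply price is (16 + 2)/6 = 3.
Deadweight loss = ½ · (38 - 3) · (32 - 2) = ½ · 35 · 30 = 525.

525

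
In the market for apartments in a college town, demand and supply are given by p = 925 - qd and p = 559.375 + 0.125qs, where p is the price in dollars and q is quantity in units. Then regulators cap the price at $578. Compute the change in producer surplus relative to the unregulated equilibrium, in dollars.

Rearranging demand gives qd = 925 - p; rearranging supply gives qs = 8p - 4475. Without the control the market clears where 925 - p = 8p - 4475, i.e. p* = 600 and q* = 325.
Because the ceiling (578) lies below the market-clearing price, it is binding.
At p = 578: qd = 925 - 578 = 347 and qs = 8·578 - 4475 = 149.
Producer surplus without the control is ½ · (600 - 559.375) · 325 = 6601.5625.
With the ceiling, producers sell 149 units at 578, so PS = ½ · (578 - 559.375) · 149 = 1387.5625.
Change in producer surplus = 1387.5625 - 6601.5625 = -5214.

-5214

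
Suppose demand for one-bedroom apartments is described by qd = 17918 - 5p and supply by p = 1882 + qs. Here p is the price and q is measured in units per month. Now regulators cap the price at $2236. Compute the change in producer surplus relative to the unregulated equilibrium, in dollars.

-942704

Rearranging supply gives qs = p - 1882. Without the control the market clears where 17918 - 5p = p - 1882, i.e. p* = 3300 and q* = 1418.
The ceiling of 2236 is below the equilibrium price 3300, so it binds.
At p = 2236: qd = 17918 - 5·2236 = 6738 and qs = 2236 - 1882 = 354.
Producer surplus without the control is ½ · (3300 - 1882) · 1418 = 1005362.
With the ceiling, producers sell 354 units at 2236, so PS = ½ · (2236 - 1882) · 354 = 62658.
Change in producer surplus = 62658 - 1005362 = -942704.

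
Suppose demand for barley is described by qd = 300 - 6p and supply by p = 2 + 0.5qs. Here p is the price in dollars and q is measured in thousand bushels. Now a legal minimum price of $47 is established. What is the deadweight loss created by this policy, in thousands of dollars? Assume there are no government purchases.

Rearranging supply gives qs = 2p - 4. In a free market, 300 - 6p = 2p - 4 gives the equilibrium p* = 38, q* = 72.
Because the floor (47) lies above the market-clearing price, it is binding.
At p = 47: qd = 300 - 6·47 = 18 and qs = 2·47 - 4 = 90.
Quantity traded falls to 18. At q = 18 the demand price is (300 - 18)/6 = 47 and the supply price is (4 + 18)/2 = 11.
Deadweight loss = ½ · (47 - 11) · (72 - 18) = ½ · 36 · 54 = 972.

972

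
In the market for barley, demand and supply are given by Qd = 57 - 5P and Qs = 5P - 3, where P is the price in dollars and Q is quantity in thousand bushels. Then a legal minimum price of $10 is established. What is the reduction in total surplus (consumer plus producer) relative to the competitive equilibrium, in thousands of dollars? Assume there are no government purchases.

80

In a free market, 57 - 5P = 5P - 3 gives the equilibrium P* = 6, Q* = 27.
Since 10 > 6, the floor is binding.
At P = 10: Qd = 57 - 5·10 = 7 and Qs = 5·10 - 3 = 47.
Quantity traded falls to 7. At Q = 7 the demand price is (57 - 7)/5 = 10 and the supply price is (3 + 7)/5 = 2.
Deadweight loss = ½ · (10 - 2) · (27 - 7) = ½ · 8 · 20 = 80.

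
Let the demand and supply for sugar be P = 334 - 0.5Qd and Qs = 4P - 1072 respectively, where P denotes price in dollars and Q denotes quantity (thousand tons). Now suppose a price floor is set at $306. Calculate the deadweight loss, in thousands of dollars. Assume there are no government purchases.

384

Rearranging demand gives Qd = 668 - 2P. Setting quantity demanded equal to quantity supplied, 668 - 2P = 4P - 1072, gives P* = 290 and Q* = 88.
Because the floor (306) lies above the market-clearing price, it is binding.
At P = 306: Qd = 668 - 2·306 = 56 and Qs = 4·306 - 1072 = 152.
Quantity traded falls to 56. At Q = 56 the demand price is (668 - 56)/2 = 306 and the supply price is (1072 + 56)/4 = 282.
Deadweight loss = ½ · (306 - 282) · (88 - 56) = ½ · 24 · 32 = 384.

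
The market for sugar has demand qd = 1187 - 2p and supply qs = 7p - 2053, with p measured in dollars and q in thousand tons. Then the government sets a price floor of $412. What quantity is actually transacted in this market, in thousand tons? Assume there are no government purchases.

In a free market, 1187 - 2p = 7p - 2053 gives the equilibrium p* = 360, q* = 467.
Because the floor (412) lies above the market-clearing price, it is binding.
At p = 412: qd = 1187 - 2·412 = 363 and qs = 7·412 - 2053 = 831.
The quantity actually transacted is the short side, demand: 363.

363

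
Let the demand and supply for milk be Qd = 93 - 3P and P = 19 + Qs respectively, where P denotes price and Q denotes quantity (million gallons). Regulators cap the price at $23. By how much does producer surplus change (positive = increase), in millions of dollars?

-32.5

Rearranging supply gives Qs = P - 19. In a free market, 93 - 3P = P - 19 gives the equilibrium P* = 28, Q* = 9.
Since 23 < 28, the ceiling is binding.
At P = 23: Qd = 93 - 3·23 = 24 and Qs = 23 - 19 = 4.
Producer surplus without the control is ½ · (28 - 19) · 9 = 40.5.
With the ceiling, producers sell 4 units at 23, so PS = ½ · (23 - 19) · 4 = 8.
Change in producer surplus = 8 - 40.5 = -32.5.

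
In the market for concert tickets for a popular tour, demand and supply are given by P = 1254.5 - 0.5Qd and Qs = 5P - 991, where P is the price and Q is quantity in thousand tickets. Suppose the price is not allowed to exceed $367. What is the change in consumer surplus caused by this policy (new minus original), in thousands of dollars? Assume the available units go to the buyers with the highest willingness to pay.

Rearranging demand gives Qd = 2509 - 2P. Equilibrium: 2509 - 2P = 5P - 991, so 3500 = 7P and P* = 500, Q* = 1509.
Since 367 < 500, the ceiling is binding.
At P = 367: Qd = 2509 - 2·367 = 1775 and Qs = 5·367 - 991 = 844.
Consumer surplus without the control is ½ · (1254.5 - 500) · 1509 = 569270.25.
With the ceiling, 844 units are sold at 367 (assume they go to the highest-value buyers). The demand price at Q = 844 is 832.5, so CS = ½ · [(1254.5 - 367) + (832.5 - 367)] · 844 = 570966.
Change in consumer surplus = 570966 - 569270.25 = 1695.75.

1695.75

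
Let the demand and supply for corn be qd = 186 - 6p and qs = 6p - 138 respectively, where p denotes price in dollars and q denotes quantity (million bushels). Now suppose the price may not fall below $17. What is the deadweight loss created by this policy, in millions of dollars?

0

In a free market, 186 - 6p = 6p - 138 gives the equilibrium p* = 27, q* = 24.
Since 17 is below p* = 27, the floor does not bind and the free-market outcome prevails.
Since the control does not bind, no trades are prevented and deadweight loss is zero.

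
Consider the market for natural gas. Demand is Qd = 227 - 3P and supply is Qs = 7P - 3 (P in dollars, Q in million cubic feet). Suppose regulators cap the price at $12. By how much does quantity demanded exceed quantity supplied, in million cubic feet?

In a free market, 227 - 3P = 7P - 3 gives the equilibrium P* = 23, Q* = 158.
Since 12 < 23, the ceiling is binding.
At P = 12: Qd = 227 - 3·12 = 191 and Qs = 7·12 - 3 = 81.
Shortage = Qd - Qs = 191 - 81 = 110.

110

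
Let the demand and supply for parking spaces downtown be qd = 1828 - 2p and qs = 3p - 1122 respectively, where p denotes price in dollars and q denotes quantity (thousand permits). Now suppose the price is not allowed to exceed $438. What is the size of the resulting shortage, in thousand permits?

Without the control the market clears where 1828 - 2p = 3p - 1122, i.e. p* = 590 and q* = 648.
The ceiling of 438 is below the equilibrium price 590, so it binds.
At p = 438: qd = 1828 - 2·438 = 952 and qs = 3·438 - 1122 = 192.
Shortage = qd - qs = 952 - 192 = 760.

760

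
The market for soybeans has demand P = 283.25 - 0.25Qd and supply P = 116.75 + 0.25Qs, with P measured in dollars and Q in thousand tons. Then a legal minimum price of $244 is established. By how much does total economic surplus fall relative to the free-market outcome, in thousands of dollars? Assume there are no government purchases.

7744

Rearranging demand gives Qd = 1133 - 4P; rearranging supply gives Qs = 4P - 467. In a free market, 1133 - 4P = 4P - 467 gives the equilibrium P* = 200, Q* = 333.
Because the floor (244) lies above the market-clearing price, it is binding.
At P = 244: Qd = 1133 - 4·244 = 157 and Qs = 4·244 - 467 = 509.
Quantity traded falls to 157. At Q = 157 the demand price is (1133 - 157)/4 = 244 and the supply price is (467 + 157)/4 = 156.
Deadweight loss = ½ · (244 - 156) · (333 - 157) = ½ · 88 · 176 = 7744.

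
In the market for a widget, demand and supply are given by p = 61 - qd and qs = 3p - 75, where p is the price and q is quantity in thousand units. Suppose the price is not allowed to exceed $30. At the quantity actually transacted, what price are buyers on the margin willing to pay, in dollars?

46

Rearranging demand gives qd = 61 - p. In a free market, 61 - p = 3p - 75 gives the equilibrium p* = 34, q* = 27.
The ceiling of 30 is below the equilibrium price 34, so it binds.
At p = 30: qd = 61 - 30 = 31 and qs = 3·30 - 75 = 15.
Only 15 units reach the market. On the demand curve, the marginal buyer's willingness to pay at q = 15 is (61 - 15) = 46.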